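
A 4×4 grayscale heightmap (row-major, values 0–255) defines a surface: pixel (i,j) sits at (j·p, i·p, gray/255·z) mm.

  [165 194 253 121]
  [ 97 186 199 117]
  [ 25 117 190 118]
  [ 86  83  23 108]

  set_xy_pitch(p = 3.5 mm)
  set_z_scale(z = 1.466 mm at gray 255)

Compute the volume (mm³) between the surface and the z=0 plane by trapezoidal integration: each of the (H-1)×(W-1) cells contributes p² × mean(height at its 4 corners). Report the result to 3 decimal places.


height_mm = gray/255 × 1.466; cell vol = 3.5² × mean(4 corners)
unit = 3.5² × 1.466 / (4×255) = 0.0176064 mm³ per gray-sum
row 0: Σ corner-gray over 3 cells = 2164  → 38.1002
row 1: Σ corner-gray over 3 cells = 1741  → 30.6527
row 2: Σ corner-gray over 3 cells = 1163  → 20.4762
Σ rows: total corner-gray = 5068  → 89.2291 mm³

89.229


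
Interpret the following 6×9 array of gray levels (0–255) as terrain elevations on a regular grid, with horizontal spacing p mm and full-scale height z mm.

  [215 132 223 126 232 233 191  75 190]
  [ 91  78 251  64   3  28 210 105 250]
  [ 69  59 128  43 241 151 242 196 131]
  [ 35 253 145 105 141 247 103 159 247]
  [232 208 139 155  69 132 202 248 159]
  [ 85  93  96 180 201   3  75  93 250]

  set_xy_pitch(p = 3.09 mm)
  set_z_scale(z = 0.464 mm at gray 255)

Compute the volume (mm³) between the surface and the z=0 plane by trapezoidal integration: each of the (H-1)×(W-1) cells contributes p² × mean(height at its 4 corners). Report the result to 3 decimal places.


height_mm = gray/255 × 0.464; cell vol = 3.09² × mean(4 corners)
unit = 3.09² × 0.464 / (4×255) = 0.00434345 mm³ per gray-sum
row 0: Σ corner-gray over 8 cells = 4648  → 20.1884
row 1: Σ corner-gray over 8 cells = 4139  → 17.9775
row 2: Σ corner-gray over 8 cells = 4908  → 21.3176
row 3: Σ corner-gray over 8 cells = 5285  → 22.9551
row 4: Σ corner-gray over 8 cells = 4514  → 19.6063
Σ rows: total corner-gray = 23494  → 102.0450 mm³

102.045


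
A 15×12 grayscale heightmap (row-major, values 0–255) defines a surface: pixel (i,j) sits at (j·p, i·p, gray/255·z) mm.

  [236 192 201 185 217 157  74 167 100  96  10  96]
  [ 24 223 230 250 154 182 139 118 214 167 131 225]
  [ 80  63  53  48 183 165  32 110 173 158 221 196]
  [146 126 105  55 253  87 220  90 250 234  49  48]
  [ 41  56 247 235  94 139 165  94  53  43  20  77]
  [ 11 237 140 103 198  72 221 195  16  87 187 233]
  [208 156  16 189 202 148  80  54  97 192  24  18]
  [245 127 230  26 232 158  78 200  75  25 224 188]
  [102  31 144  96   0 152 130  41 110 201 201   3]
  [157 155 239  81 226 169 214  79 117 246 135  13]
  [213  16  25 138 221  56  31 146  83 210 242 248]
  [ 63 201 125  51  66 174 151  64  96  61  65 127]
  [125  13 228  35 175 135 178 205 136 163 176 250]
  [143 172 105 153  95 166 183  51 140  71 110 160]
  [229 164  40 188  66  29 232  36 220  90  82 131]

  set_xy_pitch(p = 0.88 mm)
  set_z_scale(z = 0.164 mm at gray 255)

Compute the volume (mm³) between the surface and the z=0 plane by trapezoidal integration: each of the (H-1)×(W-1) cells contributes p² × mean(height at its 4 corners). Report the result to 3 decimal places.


height_mm = gray/255 × 0.164; cell vol = 0.88² × mean(4 corners)
unit = 0.88² × 0.164 / (4×255) = 0.000124511 mm³ per gray-sum
row 0: Σ corner-gray over 11 cells = 6995  → 0.8710
row 1: Σ corner-gray over 11 cells = 6553  → 0.8159
row 2: Σ corner-gray over 11 cells = 5820  → 0.7247
row 3: Σ corner-gray over 11 cells = 5542  → 0.6900
row 4: Σ corner-gray over 11 cells = 5566  → 0.6930
row 5: Σ corner-gray over 11 cells = 5698  → 0.7095
row 6: Σ corner-gray over 11 cells = 5725  → 0.7128
row 7: Σ corner-gray over 11 cells = 5500  → 0.6848
row 8: Σ corner-gray over 11 cells = 5809  → 0.7233
row 9: Σ corner-gray over 11 cells = 6289  → 0.7831
row 10: Σ corner-gray over 11 cells = 5095  → 0.6344
row 11: Σ corner-gray over 11 cells = 5561  → 0.6924
row 12: Σ corner-gray over 11 cells = 6058  → 0.7543
row 13: Σ corner-gray over 11 cells = 5449  → 0.6785
Σ rows: total corner-gray = 81660  → 10.1676 mm³

10.168


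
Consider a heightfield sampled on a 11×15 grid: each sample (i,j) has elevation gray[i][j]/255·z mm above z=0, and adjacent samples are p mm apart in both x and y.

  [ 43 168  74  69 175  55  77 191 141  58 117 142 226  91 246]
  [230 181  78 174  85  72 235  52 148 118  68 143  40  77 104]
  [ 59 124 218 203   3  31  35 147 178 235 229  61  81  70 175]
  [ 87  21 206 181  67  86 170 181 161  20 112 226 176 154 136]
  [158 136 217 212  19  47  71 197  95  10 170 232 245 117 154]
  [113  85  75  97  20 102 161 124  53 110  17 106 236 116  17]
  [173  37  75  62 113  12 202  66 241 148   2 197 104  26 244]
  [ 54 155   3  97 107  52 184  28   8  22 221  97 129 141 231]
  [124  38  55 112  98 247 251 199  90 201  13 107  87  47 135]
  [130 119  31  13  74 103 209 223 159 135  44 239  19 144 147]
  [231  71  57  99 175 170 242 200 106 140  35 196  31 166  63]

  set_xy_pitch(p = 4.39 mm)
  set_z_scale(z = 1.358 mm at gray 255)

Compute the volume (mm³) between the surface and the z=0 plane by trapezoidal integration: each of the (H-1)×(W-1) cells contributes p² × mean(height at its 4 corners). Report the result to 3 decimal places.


1695.529

height_mm = gray/255 × 1.358; cell vol = 4.39² × mean(4 corners)
unit = 4.39² × 1.358 / (4×255) = 0.0256583 mm³ per gray-sum
row 0: Σ corner-gray over 14 cells = 6733  → 172.7576
row 1: Σ corner-gray over 14 cells = 6740  → 172.9372
row 2: Σ corner-gray over 14 cells = 7209  → 184.9710
row 3: Σ corner-gray over 14 cells = 7593  → 194.8238
row 4: Σ corner-gray over 14 cells = 6582  → 168.8832
row 5: Σ corner-gray over 14 cells = 5721  → 146.7914
row 6: Σ corner-gray over 14 cells = 5760  → 147.7921
row 7: Σ corner-gray over 14 cells = 6122  → 157.0804
row 8: Σ corner-gray over 14 cells = 6650  → 170.6280
row 9: Σ corner-gray over 14 cells = 6971  → 178.8643
Σ rows: total corner-gray = 66081  → 1695.5291 mm³


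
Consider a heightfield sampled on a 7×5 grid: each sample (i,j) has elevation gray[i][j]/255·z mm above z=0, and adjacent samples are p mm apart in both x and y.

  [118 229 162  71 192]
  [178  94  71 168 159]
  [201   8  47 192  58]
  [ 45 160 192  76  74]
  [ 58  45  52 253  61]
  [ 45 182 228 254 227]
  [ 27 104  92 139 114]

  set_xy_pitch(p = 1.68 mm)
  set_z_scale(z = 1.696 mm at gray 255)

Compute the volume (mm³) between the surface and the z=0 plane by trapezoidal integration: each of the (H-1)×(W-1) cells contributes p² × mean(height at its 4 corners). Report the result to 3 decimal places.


57.934

height_mm = gray/255 × 1.696; cell vol = 1.68² × mean(4 corners)
unit = 1.68² × 1.696 / (4×255) = 0.00469293 mm³ per gray-sum
row 0: Σ corner-gray over 4 cells = 2237  → 10.4981
row 1: Σ corner-gray over 4 cells = 1756  → 8.2408
row 2: Σ corner-gray over 4 cells = 1728  → 8.1094
row 3: Σ corner-gray over 4 cells = 1794  → 8.4191
row 4: Σ corner-gray over 4 cells = 2419  → 11.3522
row 5: Σ corner-gray over 4 cells = 2411  → 11.3147
Σ rows: total corner-gray = 12345  → 57.9342 mm³


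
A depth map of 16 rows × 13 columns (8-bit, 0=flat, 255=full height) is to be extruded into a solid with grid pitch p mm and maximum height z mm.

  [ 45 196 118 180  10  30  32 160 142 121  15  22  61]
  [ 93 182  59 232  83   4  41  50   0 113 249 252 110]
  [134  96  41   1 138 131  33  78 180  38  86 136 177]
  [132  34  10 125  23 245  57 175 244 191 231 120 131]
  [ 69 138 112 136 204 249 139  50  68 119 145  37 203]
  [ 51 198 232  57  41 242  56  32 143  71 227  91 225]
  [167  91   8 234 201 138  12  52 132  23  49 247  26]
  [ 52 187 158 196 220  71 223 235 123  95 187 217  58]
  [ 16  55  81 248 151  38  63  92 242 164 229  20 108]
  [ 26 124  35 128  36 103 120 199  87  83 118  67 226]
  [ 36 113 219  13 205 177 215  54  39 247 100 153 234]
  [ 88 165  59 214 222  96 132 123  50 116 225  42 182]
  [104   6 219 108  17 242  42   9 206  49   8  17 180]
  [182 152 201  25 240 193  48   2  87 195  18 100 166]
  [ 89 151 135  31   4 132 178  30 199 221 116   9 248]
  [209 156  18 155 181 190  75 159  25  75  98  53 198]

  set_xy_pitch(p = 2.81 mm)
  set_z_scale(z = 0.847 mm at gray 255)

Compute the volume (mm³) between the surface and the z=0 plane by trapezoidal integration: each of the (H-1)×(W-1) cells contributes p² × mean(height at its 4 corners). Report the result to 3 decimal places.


561.431

height_mm = gray/255 × 0.847; cell vol = 2.81² × mean(4 corners)
unit = 2.81² × 0.847 / (4×255) = 0.00655686 mm³ per gray-sum
row 0: Σ corner-gray over 12 cells = 4891  → 32.0696
row 1: Σ corner-gray over 12 cells = 4960  → 32.5220
row 2: Σ corner-gray over 12 cells = 5400  → 35.4070
row 3: Σ corner-gray over 12 cells = 6239  → 40.9082
row 4: Σ corner-gray over 12 cells = 6122  → 40.1411
row 5: Σ corner-gray over 12 cells = 5623  → 36.8692
row 6: Σ corner-gray over 12 cells = 6501  → 42.6261
row 7: Σ corner-gray over 12 cells = 6824  → 44.7440
row 8: Σ corner-gray over 12 cells = 5342  → 35.0267
row 9: Σ corner-gray over 12 cells = 5792  → 37.9773
row 10: Σ corner-gray over 12 cells = 6498  → 42.6065
row 11: Σ corner-gray over 12 cells = 5288  → 34.6727
row 12: Σ corner-gray over 12 cells = 5000  → 32.7843
row 13: Σ corner-gray over 12 cells = 5619  → 36.8430
row 14: Σ corner-gray over 12 cells = 5526  → 36.2332
Σ rows: total corner-gray = 85625  → 561.4311 mm³


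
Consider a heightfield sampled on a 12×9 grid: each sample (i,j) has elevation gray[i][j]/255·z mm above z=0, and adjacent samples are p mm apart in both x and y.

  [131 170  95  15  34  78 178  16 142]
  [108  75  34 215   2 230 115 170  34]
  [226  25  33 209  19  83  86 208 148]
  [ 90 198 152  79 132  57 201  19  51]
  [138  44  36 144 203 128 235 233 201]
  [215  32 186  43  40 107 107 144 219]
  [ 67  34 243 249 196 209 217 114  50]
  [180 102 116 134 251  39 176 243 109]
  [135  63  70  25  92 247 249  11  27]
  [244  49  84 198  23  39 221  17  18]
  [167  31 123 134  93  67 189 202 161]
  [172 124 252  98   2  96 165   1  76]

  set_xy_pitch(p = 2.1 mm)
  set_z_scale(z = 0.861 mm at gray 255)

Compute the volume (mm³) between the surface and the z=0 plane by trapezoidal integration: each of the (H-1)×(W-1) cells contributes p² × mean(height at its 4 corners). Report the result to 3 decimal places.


height_mm = gray/255 × 0.861; cell vol = 2.1² × mean(4 corners)
unit = 2.1² × 0.861 / (4×255) = 0.00372256 mm³ per gray-sum
row 0: Σ corner-gray over 8 cells = 3269  → 12.1690
row 1: Σ corner-gray over 8 cells = 3524  → 13.1183
row 2: Σ corner-gray over 8 cells = 3517  → 13.0922
row 3: Σ corner-gray over 8 cells = 4202  → 15.6422
row 4: Σ corner-gray over 8 cells = 4137  → 15.4002
row 5: Σ corner-gray over 8 cells = 4393  → 16.3532
row 6: Σ corner-gray over 8 cells = 5052  → 18.8064
row 7: Σ corner-gray over 8 cells = 4087  → 15.2141
row 8: Σ corner-gray over 8 cells = 3200  → 11.9122
row 9: Σ corner-gray over 8 cells = 3530  → 13.1406
row 10: Σ corner-gray over 8 cells = 3730  → 13.8851
Σ rows: total corner-gray = 42641  → 158.7336 mm³

158.734


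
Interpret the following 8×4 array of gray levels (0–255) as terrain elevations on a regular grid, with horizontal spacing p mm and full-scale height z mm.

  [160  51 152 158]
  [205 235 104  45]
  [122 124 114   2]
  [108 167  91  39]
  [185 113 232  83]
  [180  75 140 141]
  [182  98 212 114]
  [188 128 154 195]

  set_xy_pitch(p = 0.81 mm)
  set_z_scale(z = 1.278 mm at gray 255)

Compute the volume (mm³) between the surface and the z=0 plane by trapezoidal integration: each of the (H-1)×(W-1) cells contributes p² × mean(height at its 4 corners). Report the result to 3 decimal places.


height_mm = gray/255 × 1.278; cell vol = 0.81² × mean(4 corners)
unit = 0.81² × 1.278 / (4×255) = 0.000822055 mm³ per gray-sum
row 0: Σ corner-gray over 3 cells = 1652  → 1.3580
row 1: Σ corner-gray over 3 cells = 1528  → 1.2561
row 2: Σ corner-gray over 3 cells = 1263  → 1.0383
row 3: Σ corner-gray over 3 cells = 1621  → 1.3326
row 4: Σ corner-gray over 3 cells = 1709  → 1.4049
row 5: Σ corner-gray over 3 cells = 1667  → 1.3704
row 6: Σ corner-gray over 3 cells = 1863  → 1.5315
Σ rows: total corner-gray = 11303  → 9.2917 mm³

9.292


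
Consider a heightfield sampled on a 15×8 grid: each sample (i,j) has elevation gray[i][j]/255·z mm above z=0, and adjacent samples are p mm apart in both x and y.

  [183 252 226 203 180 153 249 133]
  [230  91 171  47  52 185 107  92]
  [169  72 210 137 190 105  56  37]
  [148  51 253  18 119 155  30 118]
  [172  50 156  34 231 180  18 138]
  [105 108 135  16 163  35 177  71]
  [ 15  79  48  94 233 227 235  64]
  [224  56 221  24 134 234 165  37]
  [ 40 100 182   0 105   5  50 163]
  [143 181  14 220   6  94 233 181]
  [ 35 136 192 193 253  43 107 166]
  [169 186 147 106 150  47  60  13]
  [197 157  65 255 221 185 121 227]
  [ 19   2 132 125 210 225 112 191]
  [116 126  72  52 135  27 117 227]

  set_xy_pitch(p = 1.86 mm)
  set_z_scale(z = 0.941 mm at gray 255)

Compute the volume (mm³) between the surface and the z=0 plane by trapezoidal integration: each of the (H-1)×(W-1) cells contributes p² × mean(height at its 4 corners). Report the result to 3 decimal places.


height_mm = gray/255 × 0.941; cell vol = 1.86² × mean(4 corners)
unit = 1.86² × 0.941 / (4×255) = 0.00319165 mm³ per gray-sum
row 0: Σ corner-gray over 7 cells = 4470  → 14.2667
row 1: Σ corner-gray over 7 cells = 3374  → 10.7686
row 2: Σ corner-gray over 7 cells = 3264  → 10.4175
row 3: Σ corner-gray over 7 cells = 3166  → 10.1048
row 4: Σ corner-gray over 7 cells = 3092  → 9.8686
row 5: Σ corner-gray over 7 cells = 3355  → 10.7080
row 6: Σ corner-gray over 7 cells = 3840  → 12.2559
row 7: Σ corner-gray over 7 cells = 3016  → 9.6260
row 8: Σ corner-gray over 7 cells = 2907  → 9.2781
row 9: Σ corner-gray over 7 cells = 3869  → 12.3485
row 10: Σ corner-gray over 7 cells = 3623  → 11.5634
row 11: Σ corner-gray over 7 cells = 4006  → 12.7858
row 12: Σ corner-gray over 7 cells = 4254  → 13.5773
row 13: Σ corner-gray over 7 cells = 3223  → 10.2867
Σ rows: total corner-gray = 49459  → 157.8558 mm³

157.856


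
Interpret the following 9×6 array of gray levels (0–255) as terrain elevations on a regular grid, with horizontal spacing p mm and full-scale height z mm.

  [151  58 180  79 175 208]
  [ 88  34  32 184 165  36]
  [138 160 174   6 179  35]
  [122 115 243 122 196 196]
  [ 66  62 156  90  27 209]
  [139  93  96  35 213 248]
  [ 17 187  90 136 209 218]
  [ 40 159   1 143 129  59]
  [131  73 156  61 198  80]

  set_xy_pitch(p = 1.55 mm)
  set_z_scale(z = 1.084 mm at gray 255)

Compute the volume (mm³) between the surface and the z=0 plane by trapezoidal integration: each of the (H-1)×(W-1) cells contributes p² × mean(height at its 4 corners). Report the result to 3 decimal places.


49.778

height_mm = gray/255 × 1.084; cell vol = 1.55² × mean(4 corners)
unit = 1.55² × 1.084 / (4×255) = 0.00255325 mm³ per gray-sum
row 0: Σ corner-gray over 5 cells = 2297  → 5.8648
row 1: Σ corner-gray over 5 cells = 2165  → 5.5278
row 2: Σ corner-gray over 5 cells = 2881  → 7.3559
row 3: Σ corner-gray over 5 cells = 2615  → 6.6767
row 4: Σ corner-gray over 5 cells = 2206  → 5.6325
row 5: Σ corner-gray over 5 cells = 2740  → 6.9959
row 6: Σ corner-gray over 5 cells = 2442  → 6.2350
row 7: Σ corner-gray over 5 cells = 2150  → 5.4895
Σ rows: total corner-gray = 19496  → 49.7781 mm³


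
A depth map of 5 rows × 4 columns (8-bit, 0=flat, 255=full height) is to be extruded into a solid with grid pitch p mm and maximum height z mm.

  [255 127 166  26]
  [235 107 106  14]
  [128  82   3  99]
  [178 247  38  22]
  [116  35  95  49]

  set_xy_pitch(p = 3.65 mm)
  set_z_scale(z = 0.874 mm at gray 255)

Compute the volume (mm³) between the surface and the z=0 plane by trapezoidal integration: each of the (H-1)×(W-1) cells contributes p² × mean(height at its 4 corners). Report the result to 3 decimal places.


height_mm = gray/255 × 0.874; cell vol = 3.65² × mean(4 corners)
unit = 3.65² × 0.874 / (4×255) = 0.0114156 mm³ per gray-sum
row 0: Σ corner-gray over 3 cells = 1542  → 17.6028
row 1: Σ corner-gray over 3 cells = 1072  → 12.2375
row 2: Σ corner-gray over 3 cells = 1167  → 13.3220
row 3: Σ corner-gray over 3 cells = 1195  → 13.6416
Σ rows: total corner-gray = 4976  → 56.8038 mm³

56.804


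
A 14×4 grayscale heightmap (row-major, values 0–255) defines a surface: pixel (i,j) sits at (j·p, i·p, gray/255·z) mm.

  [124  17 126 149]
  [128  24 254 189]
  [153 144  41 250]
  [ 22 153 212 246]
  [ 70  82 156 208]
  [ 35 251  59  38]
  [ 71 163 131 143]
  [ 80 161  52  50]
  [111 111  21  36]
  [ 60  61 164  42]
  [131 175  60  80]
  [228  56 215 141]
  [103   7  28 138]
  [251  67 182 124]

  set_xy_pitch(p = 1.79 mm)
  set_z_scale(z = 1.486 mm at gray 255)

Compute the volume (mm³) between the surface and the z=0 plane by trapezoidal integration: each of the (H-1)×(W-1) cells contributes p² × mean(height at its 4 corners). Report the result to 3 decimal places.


84.312

height_mm = gray/255 × 1.486; cell vol = 1.79² × mean(4 corners)
unit = 1.79² × 1.486 / (4×255) = 0.00466793 mm³ per gray-sum
row 0: Σ corner-gray over 3 cells = 1432  → 6.6845
row 1: Σ corner-gray over 3 cells = 1646  → 7.6834
row 2: Σ corner-gray over 3 cells = 1771  → 8.2669
row 3: Σ corner-gray over 3 cells = 1752  → 8.1782
row 4: Σ corner-gray over 3 cells = 1447  → 6.7545
row 5: Σ corner-gray over 3 cells = 1495  → 6.9786
row 6: Σ corner-gray over 3 cells = 1358  → 6.3391
row 7: Σ corner-gray over 3 cells = 967  → 4.5139
row 8: Σ corner-gray over 3 cells = 963  → 4.4952
row 9: Σ corner-gray over 3 cells = 1233  → 5.7556
row 10: Σ corner-gray over 3 cells = 1592  → 7.4314
row 11: Σ corner-gray over 3 cells = 1222  → 5.7042
row 12: Σ corner-gray over 3 cells = 1184  → 5.5268
Σ rows: total corner-gray = 18062  → 84.3122 mm³


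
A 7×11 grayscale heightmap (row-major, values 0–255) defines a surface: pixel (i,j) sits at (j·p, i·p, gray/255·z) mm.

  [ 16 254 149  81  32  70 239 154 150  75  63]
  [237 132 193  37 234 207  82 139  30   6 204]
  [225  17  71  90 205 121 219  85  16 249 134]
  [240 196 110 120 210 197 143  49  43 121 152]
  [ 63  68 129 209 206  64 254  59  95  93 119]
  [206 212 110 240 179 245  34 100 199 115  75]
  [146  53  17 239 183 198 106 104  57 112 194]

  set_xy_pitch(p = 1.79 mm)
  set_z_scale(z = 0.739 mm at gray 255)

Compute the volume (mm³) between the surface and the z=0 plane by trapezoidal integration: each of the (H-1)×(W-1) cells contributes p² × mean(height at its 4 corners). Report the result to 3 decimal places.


74.301

height_mm = gray/255 × 0.739; cell vol = 1.79² × mean(4 corners)
unit = 1.79² × 0.739 / (4×255) = 0.0023214 mm³ per gray-sum
row 0: Σ corner-gray over 10 cells = 5048  → 11.7184
row 1: Σ corner-gray over 10 cells = 5066  → 11.7602
row 2: Σ corner-gray over 10 cells = 5275  → 12.2454
row 3: Σ corner-gray over 10 cells = 5306  → 12.3174
row 4: Σ corner-gray over 10 cells = 5685  → 13.1972
row 5: Σ corner-gray over 10 cells = 5627  → 13.0625
Σ rows: total corner-gray = 32007  → 74.3011 mm³


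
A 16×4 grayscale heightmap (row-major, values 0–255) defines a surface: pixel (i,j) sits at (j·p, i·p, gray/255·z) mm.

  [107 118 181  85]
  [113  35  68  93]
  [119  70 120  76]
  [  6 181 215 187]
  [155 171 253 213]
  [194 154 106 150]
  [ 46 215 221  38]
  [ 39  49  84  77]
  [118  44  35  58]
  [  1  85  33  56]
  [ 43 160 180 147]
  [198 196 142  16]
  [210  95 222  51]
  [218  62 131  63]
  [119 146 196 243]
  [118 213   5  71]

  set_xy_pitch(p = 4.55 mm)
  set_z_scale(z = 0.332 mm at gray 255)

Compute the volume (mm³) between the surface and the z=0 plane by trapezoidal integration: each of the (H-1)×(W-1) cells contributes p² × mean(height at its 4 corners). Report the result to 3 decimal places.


149.493

height_mm = gray/255 × 0.332; cell vol = 4.55² × mean(4 corners)
unit = 4.55² × 0.332 / (4×255) = 0.00673846 mm³ per gray-sum
row 0: Σ corner-gray over 3 cells = 1202  → 8.0996
row 1: Σ corner-gray over 3 cells = 987  → 6.6509
row 2: Σ corner-gray over 3 cells = 1560  → 10.5120
row 3: Σ corner-gray over 3 cells = 2201  → 14.8314
row 4: Σ corner-gray over 3 cells = 2080  → 14.0160
row 5: Σ corner-gray over 3 cells = 1820  → 12.2640
row 6: Σ corner-gray over 3 cells = 1338  → 9.0161
row 7: Σ corner-gray over 3 cells = 716  → 4.8247
row 8: Σ corner-gray over 3 cells = 627  → 4.2250
row 9: Σ corner-gray over 3 cells = 1163  → 7.8368
row 10: Σ corner-gray over 3 cells = 1760  → 11.8597
row 11: Σ corner-gray over 3 cells = 1785  → 12.0282
row 12: Σ corner-gray over 3 cells = 1562  → 10.5255
row 13: Σ corner-gray over 3 cells = 1713  → 11.5430
row 14: Σ corner-gray over 3 cells = 1671  → 11.2600
Σ rows: total corner-gray = 22185  → 149.4928 mm³


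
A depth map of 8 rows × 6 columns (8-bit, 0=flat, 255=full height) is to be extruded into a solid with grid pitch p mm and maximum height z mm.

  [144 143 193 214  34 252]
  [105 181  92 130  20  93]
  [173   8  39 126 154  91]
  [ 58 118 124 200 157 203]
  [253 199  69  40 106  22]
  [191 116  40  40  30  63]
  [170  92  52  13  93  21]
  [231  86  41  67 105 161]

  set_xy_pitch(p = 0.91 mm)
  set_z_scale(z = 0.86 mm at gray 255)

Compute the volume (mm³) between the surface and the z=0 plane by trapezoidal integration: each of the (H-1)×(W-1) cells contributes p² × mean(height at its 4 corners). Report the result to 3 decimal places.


height_mm = gray/255 × 0.86; cell vol = 0.91² × mean(4 corners)
unit = 0.91² × 0.86 / (4×255) = 0.000698202 mm³ per gray-sum
row 0: Σ corner-gray over 5 cells = 2608  → 1.8209
row 1: Σ corner-gray over 5 cells = 1962  → 1.3699
row 2: Σ corner-gray over 5 cells = 2377  → 1.6596
row 3: Σ corner-gray over 5 cells = 2562  → 1.7888
row 4: Σ corner-gray over 5 cells = 1809  → 1.2630
row 5: Σ corner-gray over 5 cells = 1397  → 0.9754
row 6: Σ corner-gray over 5 cells = 1681  → 1.1737
Σ rows: total corner-gray = 14396  → 10.0513 mm³

10.051


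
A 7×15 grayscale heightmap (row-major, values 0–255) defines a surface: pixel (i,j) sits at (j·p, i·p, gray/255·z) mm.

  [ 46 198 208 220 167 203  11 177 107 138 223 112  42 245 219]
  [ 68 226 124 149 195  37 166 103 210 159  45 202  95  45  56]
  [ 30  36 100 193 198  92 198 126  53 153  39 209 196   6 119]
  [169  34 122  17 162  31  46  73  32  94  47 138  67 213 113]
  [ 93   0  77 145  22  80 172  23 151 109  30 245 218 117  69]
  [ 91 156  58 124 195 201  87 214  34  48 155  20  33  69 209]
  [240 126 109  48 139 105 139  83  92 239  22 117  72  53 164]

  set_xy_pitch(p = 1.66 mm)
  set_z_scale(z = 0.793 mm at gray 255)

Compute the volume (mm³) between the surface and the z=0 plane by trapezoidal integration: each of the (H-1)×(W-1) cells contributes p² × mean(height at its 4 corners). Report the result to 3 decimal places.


82.157

height_mm = gray/255 × 0.793; cell vol = 1.66² × mean(4 corners)
unit = 1.66² × 0.793 / (4×255) = 0.00214234 mm³ per gray-sum
row 0: Σ corner-gray over 14 cells = 8003  → 17.1452
row 1: Σ corner-gray over 14 cells = 6983  → 14.9600
row 2: Σ corner-gray over 14 cells = 5781  → 12.3849
row 3: Σ corner-gray over 14 cells = 5374  → 11.5130
row 4: Σ corner-gray over 14 cells = 6028  → 12.9140
row 5: Σ corner-gray over 14 cells = 6180  → 13.2397
Σ rows: total corner-gray = 38349  → 82.1567 mm³


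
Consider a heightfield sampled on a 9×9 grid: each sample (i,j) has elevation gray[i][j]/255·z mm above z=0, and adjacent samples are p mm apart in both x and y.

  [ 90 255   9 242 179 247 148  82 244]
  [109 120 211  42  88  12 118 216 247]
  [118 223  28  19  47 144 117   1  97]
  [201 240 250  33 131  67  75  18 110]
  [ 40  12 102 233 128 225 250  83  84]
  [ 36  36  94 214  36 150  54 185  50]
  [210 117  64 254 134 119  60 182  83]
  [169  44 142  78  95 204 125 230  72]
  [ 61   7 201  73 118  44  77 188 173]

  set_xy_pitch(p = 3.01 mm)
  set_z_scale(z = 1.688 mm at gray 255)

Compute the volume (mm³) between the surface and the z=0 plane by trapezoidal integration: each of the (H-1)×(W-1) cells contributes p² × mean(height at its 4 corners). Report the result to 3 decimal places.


height_mm = gray/255 × 1.688; cell vol = 3.01² × mean(4 corners)
unit = 3.01² × 1.688 / (4×255) = 0.0149936 mm³ per gray-sum
row 0: Σ corner-gray over 8 cells = 4628  → 69.3903
row 1: Σ corner-gray over 8 cells = 3343  → 50.1235
row 2: Σ corner-gray over 8 cells = 3312  → 49.6587
row 3: Σ corner-gray over 8 cells = 4129  → 61.9085
row 4: Σ corner-gray over 8 cells = 3814  → 57.1855
row 5: Σ corner-gray over 8 cells = 3777  → 56.6307
row 6: Σ corner-gray over 8 cells = 4230  → 63.4228
row 7: Σ corner-gray over 8 cells = 3727  → 55.8811
Σ rows: total corner-gray = 30960  → 464.2012 mm³

464.201


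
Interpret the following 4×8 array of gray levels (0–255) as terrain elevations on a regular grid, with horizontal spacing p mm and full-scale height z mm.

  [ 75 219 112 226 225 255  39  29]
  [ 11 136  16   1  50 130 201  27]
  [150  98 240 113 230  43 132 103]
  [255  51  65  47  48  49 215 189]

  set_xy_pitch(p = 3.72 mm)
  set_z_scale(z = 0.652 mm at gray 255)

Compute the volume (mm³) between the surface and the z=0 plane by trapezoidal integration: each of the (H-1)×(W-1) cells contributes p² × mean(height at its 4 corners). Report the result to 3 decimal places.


86.617

height_mm = gray/255 × 0.652; cell vol = 3.72² × mean(4 corners)
unit = 3.72² × 0.652 / (4×255) = 0.00884572 mm³ per gray-sum
row 0: Σ corner-gray over 7 cells = 3362  → 29.7393
row 1: Σ corner-gray over 7 cells = 3071  → 27.1652
row 2: Σ corner-gray over 7 cells = 3359  → 29.7128
Σ rows: total corner-gray = 9792  → 86.6173 mm³


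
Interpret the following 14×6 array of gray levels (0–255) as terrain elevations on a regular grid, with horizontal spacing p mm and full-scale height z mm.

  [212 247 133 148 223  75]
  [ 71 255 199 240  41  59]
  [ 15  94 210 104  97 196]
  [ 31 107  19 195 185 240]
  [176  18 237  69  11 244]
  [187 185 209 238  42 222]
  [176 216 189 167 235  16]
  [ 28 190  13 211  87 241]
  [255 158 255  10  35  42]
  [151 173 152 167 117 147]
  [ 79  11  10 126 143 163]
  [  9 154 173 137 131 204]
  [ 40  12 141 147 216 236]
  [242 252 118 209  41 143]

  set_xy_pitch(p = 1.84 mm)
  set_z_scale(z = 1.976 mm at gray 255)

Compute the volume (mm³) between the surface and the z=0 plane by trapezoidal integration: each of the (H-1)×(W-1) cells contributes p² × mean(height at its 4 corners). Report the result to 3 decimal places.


height_mm = gray/255 × 1.976; cell vol = 1.84² × mean(4 corners)
unit = 1.84² × 1.976 / (4×255) = 0.00655877 mm³ per gray-sum
row 0: Σ corner-gray over 5 cells = 3389  → 22.2277
row 1: Σ corner-gray over 5 cells = 2821  → 18.5023
row 2: Σ corner-gray over 5 cells = 2504  → 16.4232
row 3: Σ corner-gray over 5 cells = 2373  → 15.5640
row 4: Σ corner-gray over 5 cells = 2847  → 18.6728
row 5: Σ corner-gray over 5 cells = 3563  → 23.3689
row 6: Σ corner-gray over 5 cells = 3077  → 20.1813
row 7: Σ corner-gray over 5 cells = 2484  → 16.2920
row 8: Σ corner-gray over 5 cells = 2729  → 17.8989
row 9: Σ corner-gray over 5 cells = 2338  → 15.3344
row 10: Σ corner-gray over 5 cells = 2225  → 14.5933
row 11: Σ corner-gray over 5 cells = 2711  → 17.7808
row 12: Σ corner-gray over 5 cells = 2933  → 19.2369
Σ rows: total corner-gray = 35994  → 236.0764 mm³

236.076


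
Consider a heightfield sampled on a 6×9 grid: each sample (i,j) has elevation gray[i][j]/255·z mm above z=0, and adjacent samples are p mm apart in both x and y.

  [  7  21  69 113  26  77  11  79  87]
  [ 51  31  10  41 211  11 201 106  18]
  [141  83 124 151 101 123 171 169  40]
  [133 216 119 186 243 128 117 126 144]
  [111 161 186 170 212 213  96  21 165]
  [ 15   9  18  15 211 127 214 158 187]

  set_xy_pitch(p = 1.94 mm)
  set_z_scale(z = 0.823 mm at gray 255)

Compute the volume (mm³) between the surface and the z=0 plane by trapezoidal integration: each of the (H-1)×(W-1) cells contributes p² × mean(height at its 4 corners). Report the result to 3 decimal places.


58.019

height_mm = gray/255 × 0.823; cell vol = 1.94² × mean(4 corners)
unit = 1.94² × 0.823 / (4×255) = 0.00303671 mm³ per gray-sum
row 0: Σ corner-gray over 8 cells = 2177  → 6.6109
row 1: Σ corner-gray over 8 cells = 3316  → 10.0697
row 2: Σ corner-gray over 8 cells = 4572  → 13.8838
row 3: Σ corner-gray over 8 cells = 4941  → 15.0044
row 4: Σ corner-gray over 8 cells = 4100  → 12.4505
Σ rows: total corner-gray = 19106  → 58.0194 mm³


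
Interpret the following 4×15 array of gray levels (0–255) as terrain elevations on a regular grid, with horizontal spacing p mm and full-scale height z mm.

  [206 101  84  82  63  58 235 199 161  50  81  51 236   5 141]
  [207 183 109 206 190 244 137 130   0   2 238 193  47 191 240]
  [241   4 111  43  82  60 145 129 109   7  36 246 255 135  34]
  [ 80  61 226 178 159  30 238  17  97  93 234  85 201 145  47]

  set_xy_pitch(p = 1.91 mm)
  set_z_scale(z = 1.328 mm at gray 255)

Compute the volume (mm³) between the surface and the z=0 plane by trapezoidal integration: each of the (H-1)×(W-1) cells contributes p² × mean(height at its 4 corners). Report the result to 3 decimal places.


height_mm = gray/255 × 1.328; cell vol = 1.91² × mean(4 corners)
unit = 1.91² × 1.328 / (4×255) = 0.00474968 mm³ per gray-sum
row 0: Σ corner-gray over 14 cells = 7346  → 34.8912
row 1: Σ corner-gray over 14 cells = 7186  → 34.1312
row 2: Σ corner-gray over 14 cells = 6654  → 31.6044
Σ rows: total corner-gray = 21186  → 100.6268 mm³

100.627


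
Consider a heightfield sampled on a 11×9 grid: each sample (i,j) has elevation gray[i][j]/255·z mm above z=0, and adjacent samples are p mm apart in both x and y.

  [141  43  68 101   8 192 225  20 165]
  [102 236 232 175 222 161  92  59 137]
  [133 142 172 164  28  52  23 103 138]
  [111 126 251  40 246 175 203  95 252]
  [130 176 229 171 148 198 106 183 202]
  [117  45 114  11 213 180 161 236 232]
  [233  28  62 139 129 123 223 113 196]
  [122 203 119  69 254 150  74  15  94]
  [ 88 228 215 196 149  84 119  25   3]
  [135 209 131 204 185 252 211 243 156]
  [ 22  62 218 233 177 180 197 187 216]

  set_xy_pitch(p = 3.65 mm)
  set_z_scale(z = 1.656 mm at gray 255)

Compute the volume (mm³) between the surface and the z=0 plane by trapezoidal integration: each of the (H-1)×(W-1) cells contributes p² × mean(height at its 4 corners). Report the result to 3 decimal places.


1012.432

height_mm = gray/255 × 1.656; cell vol = 3.65² × mean(4 corners)
unit = 3.65² × 1.656 / (4×255) = 0.0216295 mm³ per gray-sum
row 0: Σ corner-gray over 8 cells = 4213  → 91.1250
row 1: Σ corner-gray over 8 cells = 4232  → 91.5359
row 2: Σ corner-gray over 8 cells = 4274  → 92.4444
row 3: Σ corner-gray over 8 cells = 5389  → 116.5612
row 4: Σ corner-gray over 8 cells = 5023  → 108.6448
row 5: Σ corner-gray over 8 cells = 4332  → 93.6989
row 6: Σ corner-gray over 8 cells = 4047  → 87.5345
row 7: Σ corner-gray over 8 cells = 4107  → 88.8322
row 8: Σ corner-gray over 8 cells = 5284  → 114.2901
row 9: Σ corner-gray over 8 cells = 5907  → 127.7653
Σ rows: total corner-gray = 46808  → 1012.4323 mm³


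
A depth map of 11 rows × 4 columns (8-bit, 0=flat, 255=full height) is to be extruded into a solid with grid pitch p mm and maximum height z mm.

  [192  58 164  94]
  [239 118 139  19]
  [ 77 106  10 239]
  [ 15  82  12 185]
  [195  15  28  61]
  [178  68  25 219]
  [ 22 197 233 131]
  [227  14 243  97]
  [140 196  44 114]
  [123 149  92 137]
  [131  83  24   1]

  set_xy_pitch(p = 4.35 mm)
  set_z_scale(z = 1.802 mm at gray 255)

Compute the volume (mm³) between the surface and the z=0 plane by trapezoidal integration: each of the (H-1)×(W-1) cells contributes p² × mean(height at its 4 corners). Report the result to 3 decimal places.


434.453

height_mm = gray/255 × 1.802; cell vol = 4.35² × mean(4 corners)
unit = 4.35² × 1.802 / (4×255) = 0.0334297 mm³ per gray-sum
row 0: Σ corner-gray over 3 cells = 1502  → 50.2115
row 1: Σ corner-gray over 3 cells = 1320  → 44.1273
row 2: Σ corner-gray over 3 cells = 936  → 31.2902
row 3: Σ corner-gray over 3 cells = 730  → 24.4037
row 4: Σ corner-gray over 3 cells = 925  → 30.9225
row 5: Σ corner-gray over 3 cells = 1596  → 53.3539
row 6: Σ corner-gray over 3 cells = 1851  → 61.8785
row 7: Σ corner-gray over 3 cells = 1572  → 52.5516
row 8: Σ corner-gray over 3 cells = 1476  → 49.3423
row 9: Σ corner-gray over 3 cells = 1088  → 36.3716
Σ rows: total corner-gray = 12996  → 434.4530 mm³


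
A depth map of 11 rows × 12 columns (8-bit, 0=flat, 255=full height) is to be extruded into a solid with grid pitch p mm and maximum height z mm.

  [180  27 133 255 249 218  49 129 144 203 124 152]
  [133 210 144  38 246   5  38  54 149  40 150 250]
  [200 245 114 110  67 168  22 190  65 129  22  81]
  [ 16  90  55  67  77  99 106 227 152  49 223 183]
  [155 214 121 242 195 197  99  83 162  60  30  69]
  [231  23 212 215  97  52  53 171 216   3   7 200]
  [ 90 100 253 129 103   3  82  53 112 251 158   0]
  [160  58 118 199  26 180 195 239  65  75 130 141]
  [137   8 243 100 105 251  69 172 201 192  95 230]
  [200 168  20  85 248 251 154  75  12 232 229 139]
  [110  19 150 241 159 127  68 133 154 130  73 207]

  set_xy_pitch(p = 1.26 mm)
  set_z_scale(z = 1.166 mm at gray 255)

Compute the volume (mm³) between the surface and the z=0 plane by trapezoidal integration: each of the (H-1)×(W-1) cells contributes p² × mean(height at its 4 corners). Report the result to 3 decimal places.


102.388

height_mm = gray/255 × 1.166; cell vol = 1.26² × mean(4 corners)
unit = 1.26² × 1.166 / (4×255) = 0.00181484 mm³ per gray-sum
row 0: Σ corner-gray over 11 cells = 5925  → 10.7530
row 1: Σ corner-gray over 11 cells = 5076  → 9.2122
row 2: Σ corner-gray over 11 cells = 5034  → 9.1359
row 3: Σ corner-gray over 11 cells = 5519  → 10.0161
row 4: Σ corner-gray over 11 cells = 5559  → 10.0887
row 5: Σ corner-gray over 11 cells = 5107  → 9.2684
row 6: Σ corner-gray over 11 cells = 5449  → 9.8891
row 7: Σ corner-gray over 11 cells = 6110  → 11.0887
row 8: Σ corner-gray over 11 cells = 6526  → 11.8437
row 9: Σ corner-gray over 11 cells = 6112  → 11.0923
Σ rows: total corner-gray = 56417  → 102.3881 mm³


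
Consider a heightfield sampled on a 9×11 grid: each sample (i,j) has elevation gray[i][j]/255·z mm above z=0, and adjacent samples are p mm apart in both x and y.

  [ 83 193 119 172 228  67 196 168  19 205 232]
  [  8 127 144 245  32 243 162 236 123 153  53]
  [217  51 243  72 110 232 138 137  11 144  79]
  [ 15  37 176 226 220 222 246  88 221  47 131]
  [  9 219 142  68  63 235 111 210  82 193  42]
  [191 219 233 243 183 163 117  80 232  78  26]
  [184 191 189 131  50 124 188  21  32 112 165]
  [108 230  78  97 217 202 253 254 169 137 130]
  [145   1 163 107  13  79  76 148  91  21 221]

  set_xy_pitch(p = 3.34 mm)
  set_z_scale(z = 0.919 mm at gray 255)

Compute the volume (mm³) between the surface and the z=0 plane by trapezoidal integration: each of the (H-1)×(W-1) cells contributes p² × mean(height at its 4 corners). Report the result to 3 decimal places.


height_mm = gray/255 × 0.919; cell vol = 3.34² × mean(4 corners)
unit = 3.34² × 0.919 / (4×255) = 0.010051 mm³ per gray-sum
row 0: Σ corner-gray over 10 cells = 6040  → 60.7079
row 1: Σ corner-gray over 10 cells = 5563  → 55.9136
row 2: Σ corner-gray over 10 cells = 5684  → 57.1298
row 3: Σ corner-gray over 10 cells = 5809  → 58.3861
row 4: Σ corner-gray over 10 cells = 6010  → 60.4064
row 5: Σ corner-gray over 10 cells = 5738  → 57.6725
row 6: Σ corner-gray over 10 cells = 5937  → 59.6726
row 7: Σ corner-gray over 10 cells = 5276  → 53.0290
Σ rows: total corner-gray = 46057  → 462.9178 mm³

462.918


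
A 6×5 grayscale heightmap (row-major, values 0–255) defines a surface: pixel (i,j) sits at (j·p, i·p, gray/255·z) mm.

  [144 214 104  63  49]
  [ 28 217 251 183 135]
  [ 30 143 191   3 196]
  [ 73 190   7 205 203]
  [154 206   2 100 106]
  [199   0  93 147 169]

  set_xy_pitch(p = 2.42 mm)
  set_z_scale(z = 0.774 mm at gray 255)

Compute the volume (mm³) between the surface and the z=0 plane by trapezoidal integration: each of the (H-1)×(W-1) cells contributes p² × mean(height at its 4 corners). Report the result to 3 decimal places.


height_mm = gray/255 × 0.774; cell vol = 2.42² × mean(4 corners)
unit = 2.42² × 0.774 / (4×255) = 0.00444397 mm³ per gray-sum
row 0: Σ corner-gray over 4 cells = 2420  → 10.7544
row 1: Σ corner-gray over 4 cells = 2365  → 10.5100
row 2: Σ corner-gray over 4 cells = 1980  → 8.7991
row 3: Σ corner-gray over 4 cells = 1956  → 8.6924
row 4: Σ corner-gray over 4 cells = 1724  → 7.6614
Σ rows: total corner-gray = 10445  → 46.4173 mm³

46.417


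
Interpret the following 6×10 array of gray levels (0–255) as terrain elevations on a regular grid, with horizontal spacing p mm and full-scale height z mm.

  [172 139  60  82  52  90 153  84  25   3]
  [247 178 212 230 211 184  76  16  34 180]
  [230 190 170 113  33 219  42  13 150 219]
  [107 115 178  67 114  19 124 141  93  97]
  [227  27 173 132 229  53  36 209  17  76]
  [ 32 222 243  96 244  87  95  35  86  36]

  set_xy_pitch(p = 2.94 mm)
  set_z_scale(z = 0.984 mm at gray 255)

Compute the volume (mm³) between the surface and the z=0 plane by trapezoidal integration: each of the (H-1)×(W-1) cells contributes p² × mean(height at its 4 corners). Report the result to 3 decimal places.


height_mm = gray/255 × 0.984; cell vol = 2.94² × mean(4 corners)
unit = 2.94² × 0.984 / (4×255) = 0.00833853 mm³ per gray-sum
row 0: Σ corner-gray over 9 cells = 4254  → 35.4721
row 1: Σ corner-gray over 9 cells = 5018  → 41.8428
row 2: Σ corner-gray over 9 cells = 4215  → 35.1469
row 3: Σ corner-gray over 9 cells = 3961  → 33.0289
row 4: Σ corner-gray over 9 cells = 4339  → 36.1809
Σ rows: total corner-gray = 21787  → 181.6716 mm³

181.672


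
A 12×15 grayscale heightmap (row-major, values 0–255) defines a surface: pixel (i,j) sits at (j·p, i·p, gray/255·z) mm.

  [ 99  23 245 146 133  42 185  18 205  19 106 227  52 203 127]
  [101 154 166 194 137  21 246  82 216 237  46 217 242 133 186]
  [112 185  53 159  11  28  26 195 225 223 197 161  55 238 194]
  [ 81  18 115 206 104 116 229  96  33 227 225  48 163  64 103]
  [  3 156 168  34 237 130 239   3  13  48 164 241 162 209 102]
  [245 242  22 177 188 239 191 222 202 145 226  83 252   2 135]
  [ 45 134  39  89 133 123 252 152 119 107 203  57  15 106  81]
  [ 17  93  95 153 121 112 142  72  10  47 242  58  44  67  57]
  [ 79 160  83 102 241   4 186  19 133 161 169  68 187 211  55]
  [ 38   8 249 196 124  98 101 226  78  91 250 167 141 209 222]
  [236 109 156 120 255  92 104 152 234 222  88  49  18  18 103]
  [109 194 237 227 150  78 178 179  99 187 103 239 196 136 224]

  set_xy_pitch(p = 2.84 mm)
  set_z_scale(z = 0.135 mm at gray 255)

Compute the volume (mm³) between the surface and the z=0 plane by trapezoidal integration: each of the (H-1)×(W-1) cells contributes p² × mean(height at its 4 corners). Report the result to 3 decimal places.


88.350

height_mm = gray/255 × 0.135; cell vol = 2.84² × mean(4 corners)
unit = 2.84² × 0.135 / (4×255) = 0.00106751 mm³ per gray-sum
row 0: Σ corner-gray over 14 cells = 7903  → 8.4365
row 1: Σ corner-gray over 14 cells = 8287  → 8.8464
row 2: Σ corner-gray over 14 cells = 7290  → 7.7821
row 3: Σ corner-gray over 14 cells = 7185  → 7.6700
row 4: Σ corner-gray over 14 cells = 8475  → 9.0471
row 5: Σ corner-gray over 14 cells = 7946  → 8.4824
row 6: Σ corner-gray over 14 cells = 5770  → 6.1595
row 7: Σ corner-gray over 14 cells = 6168  → 6.5844
row 8: Σ corner-gray over 14 cells = 7718  → 8.2390
row 9: Σ corner-gray over 14 cells = 7709  → 8.2294
row 10: Σ corner-gray over 14 cells = 8312  → 8.8731
Σ rows: total corner-gray = 82763  → 88.3500 mm³
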